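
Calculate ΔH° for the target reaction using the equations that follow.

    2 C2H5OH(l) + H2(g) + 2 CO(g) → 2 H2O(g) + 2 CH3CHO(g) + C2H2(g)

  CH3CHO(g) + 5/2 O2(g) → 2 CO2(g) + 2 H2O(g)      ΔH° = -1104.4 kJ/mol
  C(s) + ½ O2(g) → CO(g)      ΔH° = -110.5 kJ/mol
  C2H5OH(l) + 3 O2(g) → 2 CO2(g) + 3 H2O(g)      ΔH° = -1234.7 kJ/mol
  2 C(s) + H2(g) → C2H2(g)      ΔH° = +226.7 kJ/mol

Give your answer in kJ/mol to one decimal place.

equation 1 reversed and × 2: (-2)·(-1104.4) = +2208.8 kJ/mol
equation 2 reversed and × 2: (-2)·(-110.5) = +221.0 kJ/mol
equation 3 × 2: (2)·(-1234.7) = -2469.4 kJ/mol
equation 4 as written: +226.7 kJ/mol
ΔH° = (+2208.8) + (+221.0) + (-2469.4) + (+226.7) = 187.1 kJ/mol

ΔH° = 187.1 kJ/mol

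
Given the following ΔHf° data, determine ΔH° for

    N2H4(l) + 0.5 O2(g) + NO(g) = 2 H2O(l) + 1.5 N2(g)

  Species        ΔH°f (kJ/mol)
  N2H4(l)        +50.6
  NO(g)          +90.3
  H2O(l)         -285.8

ΔH°rxn = Σ nΔHf°(products) − Σ nΔHf°(reactants).
Products: 2·(-285.8) + 3/2·(+0.0) = -571.6
Reactants: 1·(+50.6) + 1/2·(+0.0) + 1·(+90.3) = +140.9
ΔH° = (-571.6) − (+140.9) = -712.5 kJ/mol

ΔH° = -712.5 kJ/mol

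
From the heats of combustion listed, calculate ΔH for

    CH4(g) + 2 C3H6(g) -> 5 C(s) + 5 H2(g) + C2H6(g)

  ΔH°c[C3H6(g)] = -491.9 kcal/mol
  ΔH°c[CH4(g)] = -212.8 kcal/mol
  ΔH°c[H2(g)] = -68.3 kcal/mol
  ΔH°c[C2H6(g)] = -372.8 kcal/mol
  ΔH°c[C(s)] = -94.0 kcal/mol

With combustion enthalpies, reactants minus products:
= [1·(-212.8) + 2·(-491.9)] − [5·(-94.0) + 5·(-68.3) + 1·(-372.8)]
= -12.3 kcal/mol

ΔH = -12.3 kcal/mol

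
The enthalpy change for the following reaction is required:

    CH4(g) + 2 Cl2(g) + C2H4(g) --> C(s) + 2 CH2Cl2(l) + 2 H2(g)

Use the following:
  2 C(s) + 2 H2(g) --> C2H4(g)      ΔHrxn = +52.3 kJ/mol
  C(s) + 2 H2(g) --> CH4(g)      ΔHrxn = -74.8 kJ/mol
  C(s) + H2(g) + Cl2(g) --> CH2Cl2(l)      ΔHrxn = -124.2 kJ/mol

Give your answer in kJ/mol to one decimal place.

ΔHrxn = -225.9 kJ/mol

equation 1 reversed (C2H4(g) must end up as a reactant): -52.3 kJ/mol
equation 2 reversed (reverse to put CH4(g) on the reactant side): +74.8 kJ/mol
equation 3 × 2 (scale by 2 for the 2 CH2Cl2(l)): (2)·(-124.2) = -248.4 kJ/mol
By Hess's law, ΔHrxn = (-1)·(+52.3) + (-1)·(-74.8) + (2)·(-124.2) = -225.9 kJ/mol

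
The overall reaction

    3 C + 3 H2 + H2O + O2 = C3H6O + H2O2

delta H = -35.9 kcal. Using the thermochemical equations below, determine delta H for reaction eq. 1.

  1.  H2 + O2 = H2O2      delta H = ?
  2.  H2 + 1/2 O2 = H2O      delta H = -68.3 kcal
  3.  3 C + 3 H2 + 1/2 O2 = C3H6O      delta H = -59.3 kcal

delta H = -44.9 kcal

eq. 1 as written (H2O2 already on the product side): contributes x
eq. 2 reversed (H2O must end up as a reactant): +68.3 kcal
eq. 3 as written (C3H6O already on the product side): -59.3 kcal
-35.9 = (+68.3) + (-59.3) + x
x = (-35.9 − (+9.0)) / (1) = -44.9 kcal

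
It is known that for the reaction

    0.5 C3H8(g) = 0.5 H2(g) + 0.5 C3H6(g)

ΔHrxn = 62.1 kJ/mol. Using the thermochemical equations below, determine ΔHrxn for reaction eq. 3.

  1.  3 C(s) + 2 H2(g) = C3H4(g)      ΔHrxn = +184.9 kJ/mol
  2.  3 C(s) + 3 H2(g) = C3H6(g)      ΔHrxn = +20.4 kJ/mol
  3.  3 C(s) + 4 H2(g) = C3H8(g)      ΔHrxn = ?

eq. 1: not needed (C3H4(g) appears nowhere else).
eq. 2 × 1/2 (scale by 1/2 for the 1/2 C3H6(g)): (1/2)·(+20.4) = +10.2 kJ/mol
eq. 3 reversed and × 1/2 (reverse to put C3H8(g) on the reactant side; ×1/2 to match 1/2 C3H8(g) in the target): contributes −1/2·x
+62.1 = (+10.2) − 1/2·x
x = (+62.1 − (+10.2)) / (-1/2) = -103.8 kJ/mol

ΔHrxn = -103.8 kJ/mol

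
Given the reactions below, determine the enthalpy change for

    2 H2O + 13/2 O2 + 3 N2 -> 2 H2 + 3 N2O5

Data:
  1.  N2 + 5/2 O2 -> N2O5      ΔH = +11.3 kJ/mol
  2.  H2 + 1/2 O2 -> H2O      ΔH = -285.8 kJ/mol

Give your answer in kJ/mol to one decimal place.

eq. 1 × 3: (3)·(+11.3) = +33.9 kJ/mol
eq. 2 reversed and × 2: (-2)·(-285.8) = +571.6 kJ/mol
Since enthalpy is a state function, ΔH = (3)·(+11.3) + (-2)·(-285.8) = 605.5 kJ/mol

ΔH = 605.5 kJ/mol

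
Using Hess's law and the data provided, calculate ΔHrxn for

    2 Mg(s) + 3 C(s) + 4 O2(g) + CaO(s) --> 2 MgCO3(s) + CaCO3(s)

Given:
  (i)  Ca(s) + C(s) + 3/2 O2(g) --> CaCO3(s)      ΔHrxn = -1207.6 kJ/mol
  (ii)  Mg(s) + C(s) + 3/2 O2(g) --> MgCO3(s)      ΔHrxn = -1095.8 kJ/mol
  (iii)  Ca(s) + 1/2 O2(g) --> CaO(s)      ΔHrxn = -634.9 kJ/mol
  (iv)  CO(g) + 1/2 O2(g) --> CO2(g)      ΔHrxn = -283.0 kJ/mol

ΔHrxn = -2764.3 kJ/mol

(i) as written (CaCO3(s) already on the product side): -1207.6 kJ/mol
(ii) × 2 (scale by 2 for the 2 MgCO3(s)): (2)·(-1095.8) = -2191.6 kJ/mol
(iii) reversed (reverse to put CaO(s) on the reactant side): +634.9 kJ/mol
(iv): not needed (CO2(g) appears nowhere else).
ΔHrxn = (1)·(-1207.6) + (2)·(-1095.8) + (-1)·(-634.9) = -2764.3 kJ/mol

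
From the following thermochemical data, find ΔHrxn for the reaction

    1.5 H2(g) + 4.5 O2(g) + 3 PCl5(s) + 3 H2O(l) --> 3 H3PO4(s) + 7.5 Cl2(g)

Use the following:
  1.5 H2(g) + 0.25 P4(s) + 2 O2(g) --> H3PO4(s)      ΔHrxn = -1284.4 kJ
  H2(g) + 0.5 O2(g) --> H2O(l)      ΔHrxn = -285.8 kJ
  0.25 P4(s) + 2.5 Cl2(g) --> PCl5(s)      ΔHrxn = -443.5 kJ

equation 1 × 3 (scale by 3 for the 3 H3PO4(s)): (3)·(-1284.4) = -3853.2 kJ
equation 2 reversed and × 3 (reverse to put H2O(l) on the reactant side; scale by 3 for the 3 H2O(l)): (-3)·(-285.8) = +857.4 kJ
equation 3 reversed and × 3 (reverse to put PCl5(s) on the reactant side; scale by 3 for the 3 PCl5(s)): (-3)·(-443.5) = +1330.5 kJ
By Hess's law, ΔHrxn = (-3853.2) + (+857.4) + (+1330.5) = -1665.3 kJ

ΔHrxn = -1665.3 kJ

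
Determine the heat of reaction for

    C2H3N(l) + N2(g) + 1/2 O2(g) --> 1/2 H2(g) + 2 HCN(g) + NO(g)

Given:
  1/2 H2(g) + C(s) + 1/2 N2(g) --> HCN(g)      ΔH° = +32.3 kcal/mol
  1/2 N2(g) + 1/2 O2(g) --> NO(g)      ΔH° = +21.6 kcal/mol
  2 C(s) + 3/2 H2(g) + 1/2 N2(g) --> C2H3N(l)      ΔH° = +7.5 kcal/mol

ΔH° = 78.7 kcal/mol

equation 1 × 2: (2)·(+32.3) = +64.6 kcal/mol
equation 2 as written: +21.6 kcal/mol
equation 3 reversed: -7.5 kcal/mol
ΔH° = (2)·(+32.3) + (1)·(+21.6) + (-1)·(+7.5) = 78.7 kcal/mol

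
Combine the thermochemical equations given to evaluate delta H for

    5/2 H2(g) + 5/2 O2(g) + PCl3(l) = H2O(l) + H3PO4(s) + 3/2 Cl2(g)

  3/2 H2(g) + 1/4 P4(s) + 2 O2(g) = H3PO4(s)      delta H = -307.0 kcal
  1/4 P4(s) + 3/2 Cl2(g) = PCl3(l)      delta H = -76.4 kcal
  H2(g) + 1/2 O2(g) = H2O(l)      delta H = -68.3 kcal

delta H = -298.9 kcal

equation 1 as written: -307.0 kcal
equation 2 reversed: +76.4 kcal
equation 3 as written: -68.3 kcal
delta H = (1)·(-307.0) + (-1)·(-76.4) + (1)·(-68.3) = -298.9 kcal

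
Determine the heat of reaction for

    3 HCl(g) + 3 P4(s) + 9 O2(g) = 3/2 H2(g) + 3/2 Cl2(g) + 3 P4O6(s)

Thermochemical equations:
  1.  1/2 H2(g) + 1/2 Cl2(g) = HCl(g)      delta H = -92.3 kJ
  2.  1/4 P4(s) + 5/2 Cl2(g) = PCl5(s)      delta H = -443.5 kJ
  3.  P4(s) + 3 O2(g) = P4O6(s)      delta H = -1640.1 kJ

eq. 1 reversed and × 3 (reverse to put HCl(g) on the reactant side; scale by 3 for the 3 HCl(g)): (-3)·(-92.3) = +276.9 kJ
eq. 2: not needed (PCl5(s) appears nowhere else).
eq. 3 × 3 (×3 to match 3 P4O6(s) in the target): (3)·(-1640.1) = -4920.3 kJ
delta H = (+276.9) + (-4920.3) = -4643.4 kJ

delta H = -4643.4 kJ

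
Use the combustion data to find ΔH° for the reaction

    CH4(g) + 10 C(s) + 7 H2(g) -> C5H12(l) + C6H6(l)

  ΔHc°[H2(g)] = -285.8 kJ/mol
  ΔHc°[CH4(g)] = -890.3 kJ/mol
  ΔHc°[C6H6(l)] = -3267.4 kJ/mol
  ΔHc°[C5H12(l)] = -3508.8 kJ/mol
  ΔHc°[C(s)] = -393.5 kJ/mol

With combustion enthalpies, reactants minus products:
= [1·(-890.3) + 10·(-393.5) + 7·(-285.8)] − [1·(-3508.8) + 1·(-3267.4)]
= -49.7 kJ/mol

ΔH° = -49.7 kJ/mol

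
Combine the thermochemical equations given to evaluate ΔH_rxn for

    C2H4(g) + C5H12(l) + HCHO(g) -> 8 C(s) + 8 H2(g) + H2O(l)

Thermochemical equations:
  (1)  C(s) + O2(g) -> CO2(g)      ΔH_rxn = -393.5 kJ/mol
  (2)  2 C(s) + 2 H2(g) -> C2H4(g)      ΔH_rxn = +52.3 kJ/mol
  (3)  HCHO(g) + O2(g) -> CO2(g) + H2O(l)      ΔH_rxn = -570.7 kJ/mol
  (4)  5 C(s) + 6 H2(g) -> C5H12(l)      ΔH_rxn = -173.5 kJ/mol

ΔH_rxn = -56.0 kJ/mol

(1) reversed: +393.5 kJ/mol
(2) reversed: -52.3 kJ/mol
(3) as written: -570.7 kJ/mol
(4) reversed: +173.5 kJ/mol
Combining the equations, ΔH_rxn = (+393.5) + (-52.3) + (-570.7) + (+173.5) = -56.0 kJ/mol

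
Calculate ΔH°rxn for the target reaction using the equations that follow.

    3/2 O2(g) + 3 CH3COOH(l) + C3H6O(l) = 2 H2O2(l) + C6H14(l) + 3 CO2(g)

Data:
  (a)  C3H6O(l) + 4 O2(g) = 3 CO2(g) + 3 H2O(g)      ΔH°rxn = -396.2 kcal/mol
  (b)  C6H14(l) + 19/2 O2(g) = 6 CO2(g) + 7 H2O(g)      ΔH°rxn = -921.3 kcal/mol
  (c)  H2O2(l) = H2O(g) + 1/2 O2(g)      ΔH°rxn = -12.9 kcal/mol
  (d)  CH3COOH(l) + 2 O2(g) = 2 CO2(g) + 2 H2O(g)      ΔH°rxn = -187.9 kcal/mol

(a) as written: -396.2 kcal/mol
(b) reversed: +921.3 kcal/mol
(c) reversed and × 2: (-2)·(-12.9) = +25.8 kcal/mol
(d) × 3: (3)·(-187.9) = -563.7 kcal/mol
Summing the manipulated equations, ΔH°rxn = (-396.2) + (+921.3) + (+25.8) + (-563.7) = -12.8 kcal/mol

ΔH°rxn = -12.8 kcal/mol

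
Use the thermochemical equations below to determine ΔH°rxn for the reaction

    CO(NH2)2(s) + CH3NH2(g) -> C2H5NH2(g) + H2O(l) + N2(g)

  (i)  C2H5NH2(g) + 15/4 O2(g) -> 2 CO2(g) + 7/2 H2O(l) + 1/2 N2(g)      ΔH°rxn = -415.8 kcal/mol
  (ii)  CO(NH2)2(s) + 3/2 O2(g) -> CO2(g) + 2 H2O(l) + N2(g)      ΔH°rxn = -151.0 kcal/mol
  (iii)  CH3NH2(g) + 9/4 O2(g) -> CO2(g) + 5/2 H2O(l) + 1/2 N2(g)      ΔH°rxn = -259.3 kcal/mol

ΔH°rxn = 5.5 kcal/mol

(i) reversed (reverse to put C2H5NH2(g) on the product side): +415.8 kcal/mol
(ii) as written (CO(NH2)2(s) already on the reactant side): -151.0 kcal/mol
(iii) as written (CH3NH2(g) already on the reactant side): -259.3 kcal/mol
Combining the equations, ΔH°rxn = (-1)·(-415.8) + (1)·(-151.0) + (1)·(-259.3) = 5.5 kcal/mol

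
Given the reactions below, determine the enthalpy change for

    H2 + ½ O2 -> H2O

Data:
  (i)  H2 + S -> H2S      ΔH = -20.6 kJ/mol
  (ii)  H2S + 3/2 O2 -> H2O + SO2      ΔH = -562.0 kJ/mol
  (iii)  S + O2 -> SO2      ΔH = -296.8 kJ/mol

(i) as written: -20.6 kJ/mol
(ii) as written: -562.0 kJ/mol
(iii) reversed: +296.8 kJ/mol
Summing the manipulated equations, ΔH = (-20.6) + (-562.0) + (+296.8) = -285.8 kJ/mol

ΔH = -285.8 kJ/mol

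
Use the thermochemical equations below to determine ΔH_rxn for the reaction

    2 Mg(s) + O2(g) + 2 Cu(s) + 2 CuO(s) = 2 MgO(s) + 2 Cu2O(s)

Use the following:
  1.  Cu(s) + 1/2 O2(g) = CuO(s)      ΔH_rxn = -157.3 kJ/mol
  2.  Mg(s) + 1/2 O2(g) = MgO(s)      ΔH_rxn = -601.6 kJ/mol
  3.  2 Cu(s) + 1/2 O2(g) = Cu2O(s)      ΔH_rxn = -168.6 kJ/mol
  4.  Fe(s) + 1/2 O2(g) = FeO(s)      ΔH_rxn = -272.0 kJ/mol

ΔH_rxn = -1225.8 kJ/mol

eq. 1 reversed and × 2 (reverse to put CuO(s) on the reactant side; scale by 2 for the 2 CuO(s)): (-2)·(-157.3) = +314.6 kJ/mol
eq. 2 × 2 (scale by 2 for the 2 MgO(s)): (2)·(-601.6) = -1203.2 kJ/mol
eq. 3 × 2 (×2 to match 2 Cu2O(s) in the target): (2)·(-168.6) = -337.2 kJ/mol
eq. 4: not needed (Fe(s) appears nowhere else).
Summing the manipulated equations, ΔH_rxn = (-2)·(-157.3) + (2)·(-601.6) + (2)·(-168.6) = -1225.8 kJ/mol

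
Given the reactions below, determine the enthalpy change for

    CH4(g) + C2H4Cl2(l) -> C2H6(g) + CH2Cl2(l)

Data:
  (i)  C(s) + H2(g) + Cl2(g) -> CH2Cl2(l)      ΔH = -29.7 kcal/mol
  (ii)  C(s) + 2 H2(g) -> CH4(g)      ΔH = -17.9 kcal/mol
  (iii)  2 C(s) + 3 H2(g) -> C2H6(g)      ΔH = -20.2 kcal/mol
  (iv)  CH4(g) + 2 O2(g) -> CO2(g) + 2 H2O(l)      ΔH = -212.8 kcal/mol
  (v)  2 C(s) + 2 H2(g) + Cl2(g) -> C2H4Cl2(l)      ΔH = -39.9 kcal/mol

ΔH = 7.9 kcal/mol

(i) as written (CH2Cl2(l) already on the product side): -29.7 kcal/mol
(ii) reversed: +17.9 kcal/mol
(iii) as written (C2H6(g) already on the product side): -20.2 kcal/mol
(iv): not needed (CO2(g) appears nowhere else).
(v) reversed (C2H4Cl2(l) must end up as a reactant): +39.9 kcal/mol
By Hess's law, ΔH = (-29.7) + (+17.9) + (-20.2) + (+39.9) = 7.9 kcal/mol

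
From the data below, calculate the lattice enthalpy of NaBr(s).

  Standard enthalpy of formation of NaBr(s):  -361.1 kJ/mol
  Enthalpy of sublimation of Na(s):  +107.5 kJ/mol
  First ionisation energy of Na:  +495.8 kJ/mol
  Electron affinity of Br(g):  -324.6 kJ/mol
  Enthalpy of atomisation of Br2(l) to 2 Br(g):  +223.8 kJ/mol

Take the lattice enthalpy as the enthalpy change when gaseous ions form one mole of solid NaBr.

ΔHf° = 1·ΔHsub + 1·(ΣIE) + 1/2·D(Br2) + 1·EA + U
-361.1 = 1·(+107.5) + 1·(+495.8) + 1/2·(+223.8) + 1·(-324.6) + U
U = -361.1 − (+390.6) = -751.7 kJ/mol

U = -751.7 kJ/mol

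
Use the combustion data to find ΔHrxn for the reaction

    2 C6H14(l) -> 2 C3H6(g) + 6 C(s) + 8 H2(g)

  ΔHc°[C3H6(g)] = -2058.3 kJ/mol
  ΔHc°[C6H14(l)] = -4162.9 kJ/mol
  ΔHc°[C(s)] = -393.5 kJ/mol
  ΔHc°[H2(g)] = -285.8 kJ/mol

ΔHrxn = 438.2 kJ/mol

With combustion enthalpies, reactants minus products:
= [2·(-4162.9)] − [2·(-2058.3) + 6·(-393.5) + 8·(-285.8)]
= 438.2 kJ/mol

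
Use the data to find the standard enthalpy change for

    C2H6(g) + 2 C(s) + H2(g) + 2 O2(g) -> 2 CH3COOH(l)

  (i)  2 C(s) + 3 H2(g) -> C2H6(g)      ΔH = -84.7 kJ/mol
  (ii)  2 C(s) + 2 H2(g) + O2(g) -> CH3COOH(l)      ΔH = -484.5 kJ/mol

(i) reversed (reverse to put C2H6(g) on the reactant side): +84.7 kJ/mol
(ii) × 2 (×2 to match 2 CH3COOH(l) in the target): (2)·(-484.5) = -969.0 kJ/mol
ΔH = (-1)·(-84.7) + (2)·(-484.5) = -884.3 kJ/mol

ΔH = -884.3 kJ/mol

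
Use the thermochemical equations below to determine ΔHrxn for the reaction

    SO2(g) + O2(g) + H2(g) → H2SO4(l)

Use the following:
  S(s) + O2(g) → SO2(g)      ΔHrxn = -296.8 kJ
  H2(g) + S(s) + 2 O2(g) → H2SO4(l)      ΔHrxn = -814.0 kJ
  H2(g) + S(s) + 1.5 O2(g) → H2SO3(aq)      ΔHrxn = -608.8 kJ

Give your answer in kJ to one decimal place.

equation 1 reversed: +296.8 kJ
equation 2 as written: -814.0 kJ
equation 3: not needed.
Summing the manipulated equations, ΔHrxn = (+296.8) + (-814.0) = -517.2 kJ

ΔHrxn = -517.2 kJ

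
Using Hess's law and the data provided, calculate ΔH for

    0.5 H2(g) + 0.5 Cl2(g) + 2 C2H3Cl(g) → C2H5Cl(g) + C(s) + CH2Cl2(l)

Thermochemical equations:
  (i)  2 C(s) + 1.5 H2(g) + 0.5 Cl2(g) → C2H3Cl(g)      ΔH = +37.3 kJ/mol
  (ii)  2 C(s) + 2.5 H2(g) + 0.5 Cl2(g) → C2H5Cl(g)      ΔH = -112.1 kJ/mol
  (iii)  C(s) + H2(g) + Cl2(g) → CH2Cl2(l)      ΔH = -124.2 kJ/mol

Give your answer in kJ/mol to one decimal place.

(i) reversed and × 2 (C2H3Cl(g) must end up as a reactant; ×2 to match 2 C2H3Cl(g) in the target): (-2)·(+37.3) = -74.6 kJ/mol
(ii) as written (C2H5Cl(g) already on the product side): -112.1 kJ/mol
(iii) as written (CH2Cl2(l) already on the product side): -124.2 kJ/mol
By Hess's law, ΔH = (-74.6) + (-112.1) + (-124.2) = -310.9 kJ/mol

ΔH = -310.9 kJ/mol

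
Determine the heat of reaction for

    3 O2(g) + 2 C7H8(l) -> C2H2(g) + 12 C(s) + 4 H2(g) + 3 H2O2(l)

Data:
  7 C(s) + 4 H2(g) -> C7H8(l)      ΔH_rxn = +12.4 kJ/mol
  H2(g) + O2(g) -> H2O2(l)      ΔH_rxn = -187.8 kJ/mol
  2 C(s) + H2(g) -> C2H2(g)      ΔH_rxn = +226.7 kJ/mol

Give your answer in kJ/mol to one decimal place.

equation 1 reversed and × 2: (-2)·(+12.4) = -24.8 kJ/mol
equation 2 × 3: (3)·(-187.8) = -563.4 kJ/mol
equation 3 as written: +226.7 kJ/mol
ΔH_rxn = (-2)·(+12.4) + (3)·(-187.8) + (1)·(+226.7) = -361.5 kJ/mol

ΔH_rxn = -361.5 kJ/mol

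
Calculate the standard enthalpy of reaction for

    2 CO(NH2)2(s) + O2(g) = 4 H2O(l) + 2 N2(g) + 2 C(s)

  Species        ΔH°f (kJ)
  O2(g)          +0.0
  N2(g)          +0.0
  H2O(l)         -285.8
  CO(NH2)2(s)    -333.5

Products: 4·(-285.8) + 2·(+0.0) + 2·(+0.0) = -1143.2
Reactants: 2·(-333.5) + 1·(+0.0) = -667.0
ΔHrxn = (-1143.2) − (-667.0) = -476.2 kJ

ΔHrxn = -476.2 kJ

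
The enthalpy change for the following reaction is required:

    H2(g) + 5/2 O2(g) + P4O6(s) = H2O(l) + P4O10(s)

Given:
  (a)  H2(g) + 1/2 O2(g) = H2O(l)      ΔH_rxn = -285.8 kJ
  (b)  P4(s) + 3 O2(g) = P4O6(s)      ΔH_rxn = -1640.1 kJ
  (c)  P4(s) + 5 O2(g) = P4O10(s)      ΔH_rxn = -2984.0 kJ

ΔH_rxn = -1629.7 kJ

(a) as written: -285.8 kJ
(b) reversed: +1640.1 kJ
(c) as written: -2984.0 kJ
Summing the manipulated equations, ΔH_rxn = (-285.8) + (+1640.1) + (-2984.0) = -1629.7 kJ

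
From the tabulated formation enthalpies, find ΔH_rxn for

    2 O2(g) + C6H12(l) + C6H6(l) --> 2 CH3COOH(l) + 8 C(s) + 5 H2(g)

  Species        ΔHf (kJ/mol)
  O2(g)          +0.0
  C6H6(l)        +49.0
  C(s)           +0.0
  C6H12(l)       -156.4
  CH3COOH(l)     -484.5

ΔH_rxn = -861.6 kJ/mol

Products: 2·(-484.5) + 8·(+0.0) + 5·(+0.0) = -969.0
Reactants: 2·(+0.0) + 1·(-156.4) + 1·(+49.0) = -107.4
ΔH_rxn = (-969.0) − (-107.4) = -861.6 kJ/mol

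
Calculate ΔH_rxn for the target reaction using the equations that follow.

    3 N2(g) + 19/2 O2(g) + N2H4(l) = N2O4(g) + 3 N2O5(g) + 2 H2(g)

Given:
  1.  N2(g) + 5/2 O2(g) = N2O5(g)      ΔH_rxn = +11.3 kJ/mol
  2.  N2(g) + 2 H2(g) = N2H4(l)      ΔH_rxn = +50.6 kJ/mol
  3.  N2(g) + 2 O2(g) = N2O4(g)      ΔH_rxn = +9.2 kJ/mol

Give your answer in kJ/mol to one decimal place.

ΔH_rxn = -7.5 kJ/mol

eq. 1 × 3: (3)·(+11.3) = +33.9 kJ/mol
eq. 2 reversed: -50.6 kJ/mol
eq. 3 as written: +9.2 kJ/mol
ΔH_rxn = (+33.9) + (-50.6) + (+9.2) = -7.5 kJ/mol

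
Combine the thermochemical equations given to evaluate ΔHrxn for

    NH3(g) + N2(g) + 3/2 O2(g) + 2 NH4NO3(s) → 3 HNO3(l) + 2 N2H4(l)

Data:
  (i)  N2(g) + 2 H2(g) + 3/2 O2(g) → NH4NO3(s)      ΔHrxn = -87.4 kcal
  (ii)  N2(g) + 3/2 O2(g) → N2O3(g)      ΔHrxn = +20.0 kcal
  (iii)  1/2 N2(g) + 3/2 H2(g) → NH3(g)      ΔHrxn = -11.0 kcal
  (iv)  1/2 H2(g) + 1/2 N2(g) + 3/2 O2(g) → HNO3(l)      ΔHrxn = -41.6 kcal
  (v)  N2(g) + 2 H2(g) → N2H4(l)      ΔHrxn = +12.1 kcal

ΔHrxn = 85.2 kcal

(i) reversed and × 2: (-2)·(-87.4) = +174.8 kcal
(ii): not needed.
(iii) reversed: +11.0 kcal
(iv) × 3: (3)·(-41.6) = -124.8 kcal
(v) × 2: (2)·(+12.1) = +24.2 kcal
Combining the equations, ΔHrxn = (+174.8) + (+11.0) + (-124.8) + (+24.2) = 85.2 kcal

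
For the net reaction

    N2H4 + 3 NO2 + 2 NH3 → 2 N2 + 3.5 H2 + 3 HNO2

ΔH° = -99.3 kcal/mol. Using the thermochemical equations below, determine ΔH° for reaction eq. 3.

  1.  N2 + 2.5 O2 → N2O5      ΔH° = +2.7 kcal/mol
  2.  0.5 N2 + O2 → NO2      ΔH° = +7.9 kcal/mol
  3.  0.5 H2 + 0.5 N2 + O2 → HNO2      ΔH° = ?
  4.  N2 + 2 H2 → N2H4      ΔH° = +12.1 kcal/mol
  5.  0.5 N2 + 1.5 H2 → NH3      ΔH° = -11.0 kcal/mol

ΔH° = -28.5 kcal/mol

eq. 1: not needed.
eq. 2 reversed and × 3: (-3)·(+7.9) = -23.7 kcal/mol
eq. 3 × 3: contributes 3·x
eq. 4 reversed: -12.1 kcal/mol
eq. 5 reversed and × 2: (-2)·(-11.0) = +22.0 kcal/mol
-99.3 = (-23.7) + (-12.1) + (+22.0) + 3·x
x = (-99.3 − (-13.8)) / (3) = -28.5 kcal/mol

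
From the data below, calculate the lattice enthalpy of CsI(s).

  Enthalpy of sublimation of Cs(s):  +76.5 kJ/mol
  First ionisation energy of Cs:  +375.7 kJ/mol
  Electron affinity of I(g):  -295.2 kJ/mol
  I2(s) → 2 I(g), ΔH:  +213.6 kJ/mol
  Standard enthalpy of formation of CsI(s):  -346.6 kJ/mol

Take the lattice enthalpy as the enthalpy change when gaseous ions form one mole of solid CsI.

ΔHf° = 1·ΔHsub + 1·(ΣIE) + 1/2·D(I2) + 1·EA + U
-346.6 = 1·(+76.5) + 1·(+375.7) + 1/2·(+213.6) + 1·(-295.2) + U
U = -346.6 − (+263.8) = -610.4 kJ/mol

U = -610.4 kJ/mol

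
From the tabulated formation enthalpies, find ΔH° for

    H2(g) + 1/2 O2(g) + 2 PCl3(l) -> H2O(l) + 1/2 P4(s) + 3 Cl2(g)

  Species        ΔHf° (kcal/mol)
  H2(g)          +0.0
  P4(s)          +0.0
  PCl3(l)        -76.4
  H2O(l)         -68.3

ΔH° = 84.5 kcal/mol

Products: 1·(-68.3) + 1/2·(+0.0) + 3·(+0.0) = -68.3
Reactants: 1·(+0.0) + 1/2·(+0.0) + 2·(-76.4) = -152.8
ΔH° = (-68.3) − (-152.8) = 84.5 kcal/mol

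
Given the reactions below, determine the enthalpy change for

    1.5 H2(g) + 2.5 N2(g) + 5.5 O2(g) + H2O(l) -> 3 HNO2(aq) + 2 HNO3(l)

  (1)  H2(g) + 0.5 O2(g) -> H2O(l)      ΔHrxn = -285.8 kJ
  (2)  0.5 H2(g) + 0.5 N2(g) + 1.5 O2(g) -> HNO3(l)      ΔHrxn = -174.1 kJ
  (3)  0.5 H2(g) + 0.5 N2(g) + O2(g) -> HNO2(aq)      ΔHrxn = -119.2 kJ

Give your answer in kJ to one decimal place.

ΔHrxn = -420.0 kJ

(1) reversed: +285.8 kJ
(2) × 2: (2)·(-174.1) = -348.2 kJ
(3) × 3: (3)·(-119.2) = -357.6 kJ
By Hess's law, ΔHrxn = (+285.8) + (-348.2) + (-357.6) = -420.0 kJ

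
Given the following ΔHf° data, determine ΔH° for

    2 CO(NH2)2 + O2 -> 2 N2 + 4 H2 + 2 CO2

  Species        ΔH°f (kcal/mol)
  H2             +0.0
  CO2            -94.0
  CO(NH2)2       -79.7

Products: 2·(+0.0) + 4·(+0.0) + 2·(-94.0) = -188.0
Reactants: 2·(-79.7) + 1·(+0.0) = -159.4
ΔH° = (-188.0) − (-159.4) = -28.6 kcal/mol

ΔH° = -28.6 kcal/mol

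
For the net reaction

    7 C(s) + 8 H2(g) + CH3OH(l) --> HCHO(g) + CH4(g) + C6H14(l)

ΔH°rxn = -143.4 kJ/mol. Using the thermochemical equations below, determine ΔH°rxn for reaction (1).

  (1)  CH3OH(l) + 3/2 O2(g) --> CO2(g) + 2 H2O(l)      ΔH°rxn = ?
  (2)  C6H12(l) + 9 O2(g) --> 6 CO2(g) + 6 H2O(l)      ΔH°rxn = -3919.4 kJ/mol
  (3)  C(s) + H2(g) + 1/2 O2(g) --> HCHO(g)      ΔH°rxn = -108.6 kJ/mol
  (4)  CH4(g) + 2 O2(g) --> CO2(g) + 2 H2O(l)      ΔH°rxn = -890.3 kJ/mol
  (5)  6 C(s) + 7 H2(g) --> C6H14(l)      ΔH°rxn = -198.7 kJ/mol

ΔH°rxn = -726.4 kJ/mol

(1) as written: contributes x
(2): not needed.
(3) as written: -108.6 kJ/mol
(4) reversed: +890.3 kJ/mol
(5) as written: -198.7 kJ/mol
-143.4 = (-108.6) + (+890.3) + (-198.7) + x
x = (-143.4 − (+583.0)) / (1) = -726.4 kJ/mol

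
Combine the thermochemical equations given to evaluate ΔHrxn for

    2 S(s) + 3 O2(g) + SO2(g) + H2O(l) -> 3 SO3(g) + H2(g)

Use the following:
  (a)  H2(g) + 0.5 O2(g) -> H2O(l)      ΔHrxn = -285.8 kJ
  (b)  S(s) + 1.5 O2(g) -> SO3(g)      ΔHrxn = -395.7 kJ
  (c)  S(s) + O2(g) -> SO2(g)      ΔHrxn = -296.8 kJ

(a) reversed: +285.8 kJ
(b) × 3: (3)·(-395.7) = -1187.1 kJ
(c) reversed: +296.8 kJ
Since enthalpy is a state function, ΔHrxn = (+285.8) + (-1187.1) + (+296.8) = -604.5 kJ

ΔHrxn = -604.5 kJ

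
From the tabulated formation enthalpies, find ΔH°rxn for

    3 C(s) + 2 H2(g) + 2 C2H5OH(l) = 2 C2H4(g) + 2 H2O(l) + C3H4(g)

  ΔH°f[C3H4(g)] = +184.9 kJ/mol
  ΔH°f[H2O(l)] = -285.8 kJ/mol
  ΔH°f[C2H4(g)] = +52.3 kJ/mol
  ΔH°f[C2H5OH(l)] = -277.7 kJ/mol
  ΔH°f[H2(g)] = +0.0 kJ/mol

ΔH°rxn = 273.3 kJ/mol

Products: 2·(+52.3) + 2·(-285.8) + 1·(+184.9) = -282.1
Reactants: 3·(+0.0) + 2·(+0.0) + 2·(-277.7) = -555.4
ΔH°rxn = (-282.1) − (-555.4) = 273.3 kJ/mol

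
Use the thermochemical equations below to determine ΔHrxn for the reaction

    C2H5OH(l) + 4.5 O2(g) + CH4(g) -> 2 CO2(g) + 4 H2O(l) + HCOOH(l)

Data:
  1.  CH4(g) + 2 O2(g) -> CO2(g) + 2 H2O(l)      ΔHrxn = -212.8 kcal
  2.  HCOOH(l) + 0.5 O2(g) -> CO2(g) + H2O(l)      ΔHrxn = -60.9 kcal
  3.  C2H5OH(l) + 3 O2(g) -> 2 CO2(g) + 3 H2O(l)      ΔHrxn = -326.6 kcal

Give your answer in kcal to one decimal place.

ΔHrxn = -478.5 kcal

eq. 1 as written (CH4(g) already on the reactant side): -212.8 kcal
eq. 2 reversed (reverse to put HCOOH(l) on the product side): +60.9 kcal
eq. 3 as written (C2H5OH(l) already on the reactant side): -326.6 kcal
Summing the manipulated equations, ΔHrxn = (1)·(-212.8) + (-1)·(-60.9) + (1)·(-326.6) = -478.5 kcal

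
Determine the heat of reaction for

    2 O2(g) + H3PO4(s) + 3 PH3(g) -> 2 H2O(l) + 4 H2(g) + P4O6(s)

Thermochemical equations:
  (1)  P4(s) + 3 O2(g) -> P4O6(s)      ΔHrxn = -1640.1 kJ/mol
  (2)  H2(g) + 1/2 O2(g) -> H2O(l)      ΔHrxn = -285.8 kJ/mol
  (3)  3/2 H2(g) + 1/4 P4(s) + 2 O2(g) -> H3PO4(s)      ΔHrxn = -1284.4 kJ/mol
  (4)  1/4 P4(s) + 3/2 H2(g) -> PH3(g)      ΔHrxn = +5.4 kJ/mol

ΔHrxn = -943.5 kJ/mol

(1) as written: -1640.1 kJ/mol
(2) × 2: (2)·(-285.8) = -571.6 kJ/mol
(3) reversed: +1284.4 kJ/mol
(4) reversed and × 3: (-3)·(+5.4) = -16.2 kJ/mol
Since enthalpy is a state function, ΔHrxn = (-1640.1) + (-571.6) + (+1284.4) + (-16.2) = -943.5 kJ/mol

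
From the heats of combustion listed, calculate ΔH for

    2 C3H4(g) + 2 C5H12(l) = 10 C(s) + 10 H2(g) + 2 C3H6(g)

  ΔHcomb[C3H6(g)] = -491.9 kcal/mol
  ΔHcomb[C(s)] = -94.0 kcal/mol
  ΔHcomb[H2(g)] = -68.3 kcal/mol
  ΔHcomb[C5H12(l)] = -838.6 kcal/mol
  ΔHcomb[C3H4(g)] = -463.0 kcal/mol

Using ΔH = Σ nΔHc°(reactants) − Σ nΔHc°(products):
= [2·(-463.0) + 2·(-838.6)] − [10·(-94.0) + 10·(-68.3) + 2·(-491.9)]
= 3.6 kcal/mol

ΔH = 3.6 kcal/mol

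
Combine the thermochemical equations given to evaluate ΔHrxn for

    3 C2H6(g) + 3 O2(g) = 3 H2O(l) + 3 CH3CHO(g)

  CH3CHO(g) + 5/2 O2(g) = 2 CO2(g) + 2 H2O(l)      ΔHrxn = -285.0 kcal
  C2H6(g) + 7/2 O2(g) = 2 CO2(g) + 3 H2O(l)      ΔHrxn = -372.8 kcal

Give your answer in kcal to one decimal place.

ΔHrxn = -263.4 kcal

equation 1 reversed and × 3: (-3)·(-285.0) = +855.0 kcal
equation 2 × 3: (3)·(-372.8) = -1118.4 kcal
Since enthalpy is a state function, ΔHrxn = (+855.0) + (-1118.4) = -263.4 kcal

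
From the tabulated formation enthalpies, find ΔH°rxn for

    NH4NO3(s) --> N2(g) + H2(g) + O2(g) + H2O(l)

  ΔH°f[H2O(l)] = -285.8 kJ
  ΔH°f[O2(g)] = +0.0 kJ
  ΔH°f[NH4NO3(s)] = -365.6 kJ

ΔH°rxn = 79.8 kJ

Products: 1·(+0.0) + 1·(+0.0) + 1·(+0.0) + 1·(-285.8) = -285.8
Reactants: 1·(-365.6) = -365.6
ΔH°rxn = (-285.8) − (-365.6) = 79.8 kJ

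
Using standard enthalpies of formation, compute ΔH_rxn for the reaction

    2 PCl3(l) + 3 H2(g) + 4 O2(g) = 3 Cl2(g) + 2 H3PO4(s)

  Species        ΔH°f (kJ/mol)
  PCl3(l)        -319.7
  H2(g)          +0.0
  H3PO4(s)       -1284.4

ΔH_rxn = -1929.4 kJ/mol

Products: 3·(+0.0) + 2·(-1284.4) = -2568.8
Reactants: 2·(-319.7) + 3·(+0.0) + 4·(+0.0) = -639.4
ΔH_rxn = (-2568.8) − (-639.4) = -1929.4 kJ/mol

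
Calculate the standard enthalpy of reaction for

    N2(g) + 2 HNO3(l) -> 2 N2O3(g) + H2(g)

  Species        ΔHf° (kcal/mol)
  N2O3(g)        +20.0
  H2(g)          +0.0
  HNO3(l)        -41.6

ΔH_rxn = 123.2 kcal/mol

Products: 2·(+20.0) + 1·(+0.0) = +40.0
Reactants: 1·(+0.0) + 2·(-41.6) = -83.2
ΔH_rxn = (+40.0) − (-83.2) = 123.2 kcal/mol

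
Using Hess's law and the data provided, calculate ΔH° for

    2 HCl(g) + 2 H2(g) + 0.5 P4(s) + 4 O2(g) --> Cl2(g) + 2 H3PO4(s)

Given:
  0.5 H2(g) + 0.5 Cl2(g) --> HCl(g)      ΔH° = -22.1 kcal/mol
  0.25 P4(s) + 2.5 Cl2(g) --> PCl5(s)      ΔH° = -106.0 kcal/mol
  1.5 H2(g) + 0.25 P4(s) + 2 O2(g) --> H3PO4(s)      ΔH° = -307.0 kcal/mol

equation 1 reversed and × 2: (-2)·(-22.1) = +44.2 kcal/mol
equation 2: not needed.
equation 3 × 2: (2)·(-307.0) = -614.0 kcal/mol
Combining the equations, ΔH° = (+44.2) + (-614.0) = -569.8 kcal/mol

ΔH° = -569.8 kcal/mol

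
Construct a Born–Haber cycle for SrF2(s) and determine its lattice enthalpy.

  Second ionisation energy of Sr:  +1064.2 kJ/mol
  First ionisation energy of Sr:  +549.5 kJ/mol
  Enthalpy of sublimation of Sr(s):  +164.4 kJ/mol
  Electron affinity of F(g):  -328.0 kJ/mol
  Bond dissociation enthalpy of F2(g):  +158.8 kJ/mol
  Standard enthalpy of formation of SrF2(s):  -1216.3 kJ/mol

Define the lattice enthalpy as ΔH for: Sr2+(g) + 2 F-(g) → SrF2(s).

U = -2497.2 kJ/mol

ΔHf° = 1·ΔHsub + 1·(ΣIE) + 1·D(F2) + 2·EA + U
-1216.3 = 1·(+164.4) + 1·(+1613.7) + 1·(+158.8) + 2·(-328.0) + U
U = -1216.3 − (+1280.9) = -2497.2 kJ/mol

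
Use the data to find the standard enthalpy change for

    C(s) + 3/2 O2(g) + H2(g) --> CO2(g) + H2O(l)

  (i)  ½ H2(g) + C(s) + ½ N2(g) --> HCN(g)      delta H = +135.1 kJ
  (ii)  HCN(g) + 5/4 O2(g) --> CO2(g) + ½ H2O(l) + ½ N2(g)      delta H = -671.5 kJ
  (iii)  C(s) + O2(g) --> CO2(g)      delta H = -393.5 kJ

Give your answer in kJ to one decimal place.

delta H = -679.3 kJ

(i) × 2: (2)·(+135.1) = +270.2 kJ
(ii) × 2: (2)·(-671.5) = -1343.0 kJ
(iii) reversed: +393.5 kJ
Since enthalpy is a state function, delta H = (+270.2) + (-1343.0) + (+393.5) = -679.3 kJ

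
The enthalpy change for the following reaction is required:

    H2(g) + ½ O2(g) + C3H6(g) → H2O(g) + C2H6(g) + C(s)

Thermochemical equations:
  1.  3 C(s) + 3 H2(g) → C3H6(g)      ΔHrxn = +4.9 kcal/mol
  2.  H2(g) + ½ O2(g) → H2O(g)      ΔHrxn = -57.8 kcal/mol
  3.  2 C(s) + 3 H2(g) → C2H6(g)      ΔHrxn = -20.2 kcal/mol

eq. 1 reversed (reverse to put C3H6(g) on the reactant side): -4.9 kcal/mol
eq. 2 as written (H2O(g) already on the product side): -57.8 kcal/mol
eq. 3 as written (C2H6(g) already on the product side): -20.2 kcal/mol
ΔHrxn = (-1)·(+4.9) + (1)·(-57.8) + (1)·(-20.2) = -82.9 kcal/mol

ΔHrxn = -82.9 kcal/mol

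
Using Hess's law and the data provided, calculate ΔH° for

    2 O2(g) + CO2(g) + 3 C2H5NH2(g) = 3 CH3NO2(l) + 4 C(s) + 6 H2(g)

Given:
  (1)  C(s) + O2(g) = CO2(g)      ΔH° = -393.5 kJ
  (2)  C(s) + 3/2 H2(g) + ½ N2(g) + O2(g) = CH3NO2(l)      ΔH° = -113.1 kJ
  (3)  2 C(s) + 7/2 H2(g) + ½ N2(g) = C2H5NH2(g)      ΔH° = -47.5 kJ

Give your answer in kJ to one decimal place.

(1) reversed (reverse to put CO2(g) on the reactant side): +393.5 kJ
(2) × 3 (scale by 3 for the 3 CH3NO2(l)): (3)·(-113.1) = -339.3 kJ
(3) reversed and × 3 (C2H5NH2(g) must end up as a reactant; ×3 to match 3 C2H5NH2(g) in the target): (-3)·(-47.5) = +142.5 kJ
Since enthalpy is a state function, ΔH° = (+393.5) + (-339.3) + (+142.5) = 196.7 kJ

ΔH° = 196.7 kJ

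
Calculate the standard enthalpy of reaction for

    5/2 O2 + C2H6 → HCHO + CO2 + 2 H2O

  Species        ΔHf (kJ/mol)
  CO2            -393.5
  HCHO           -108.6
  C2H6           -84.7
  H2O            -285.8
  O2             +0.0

ΔH°rxn = Σ nΔHf°(products) − Σ nΔHf°(reactants).
Products: 1·(-108.6) + 1·(-393.5) + 2·(-285.8) = -1073.7
Reactants: 5/2·(+0.0) + 1·(-84.7) = -84.7
ΔH_rxn = (-1073.7) − (-84.7) = -989.0 kJ/mol

ΔH_rxn = -989.0 kJ/mol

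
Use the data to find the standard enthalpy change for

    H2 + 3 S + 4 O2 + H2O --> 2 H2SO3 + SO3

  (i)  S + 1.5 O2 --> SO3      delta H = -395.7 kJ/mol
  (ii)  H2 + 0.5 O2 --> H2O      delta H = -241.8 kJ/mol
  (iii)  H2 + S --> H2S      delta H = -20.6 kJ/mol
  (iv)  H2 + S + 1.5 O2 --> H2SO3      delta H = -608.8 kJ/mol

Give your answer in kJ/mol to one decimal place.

(i) as written (SO3 already on the product side): -395.7 kJ/mol
(ii) reversed (H2O must end up as a reactant): +241.8 kJ/mol
(iii): not needed (H2S appears nowhere else).
(iv) × 2 (scale by 2 for the 2 H2SO3): (2)·(-608.8) = -1217.6 kJ/mol
Combining the equations, delta H = (-395.7) + (+241.8) + (-1217.6) = -1371.5 kJ/mol

delta H = -1371.5 kJ/mol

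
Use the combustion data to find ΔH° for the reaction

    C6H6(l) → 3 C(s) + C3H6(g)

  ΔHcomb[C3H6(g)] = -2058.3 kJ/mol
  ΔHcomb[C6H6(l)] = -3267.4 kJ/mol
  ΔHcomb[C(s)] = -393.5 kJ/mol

ΔH° = -28.6 kJ/mol

Using ΔH = Σ nΔHc°(reactants) − Σ nΔHc°(products):
= [1·(-3267.4)] − [3·(-393.5) + 1·(-2058.3)]
= -28.6 kJ/mol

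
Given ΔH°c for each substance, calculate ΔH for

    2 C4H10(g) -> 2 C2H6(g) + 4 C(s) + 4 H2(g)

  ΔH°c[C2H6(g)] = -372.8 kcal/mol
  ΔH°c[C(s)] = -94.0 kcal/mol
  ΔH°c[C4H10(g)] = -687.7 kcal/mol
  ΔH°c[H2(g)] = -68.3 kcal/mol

Using ΔH = Σ nΔHc°(reactants) − Σ nΔHc°(products):
= [2·(-687.7)] − [2·(-372.8) + 4·(-94.0) + 4·(-68.3)]
= 19.4 kcal/mol

ΔH = 19.4 kcal/mol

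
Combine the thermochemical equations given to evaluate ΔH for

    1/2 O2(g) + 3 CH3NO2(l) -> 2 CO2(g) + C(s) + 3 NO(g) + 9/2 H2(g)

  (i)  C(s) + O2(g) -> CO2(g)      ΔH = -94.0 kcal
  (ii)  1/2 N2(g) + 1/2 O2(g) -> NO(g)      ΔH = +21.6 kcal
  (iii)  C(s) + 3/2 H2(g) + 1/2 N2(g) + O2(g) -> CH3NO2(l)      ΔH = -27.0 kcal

ΔH = -42.2 kcal

(i) × 2 (×2 to match 2 CO2(g) in the target): (2)·(-94.0) = -188.0 kcal
(ii) × 3 (×3 to match 3 NO(g) in the target): (3)·(+21.6) = +64.8 kcal
(iii) reversed and × 3 (CH3NO2(l) must end up as a reactant; scale by 3 for the 3 CH3NO2(l)): (-3)·(-27.0) = +81.0 kcal
By Hess's law, ΔH = (-188.0) + (+64.8) + (+81.0) = -42.2 kcal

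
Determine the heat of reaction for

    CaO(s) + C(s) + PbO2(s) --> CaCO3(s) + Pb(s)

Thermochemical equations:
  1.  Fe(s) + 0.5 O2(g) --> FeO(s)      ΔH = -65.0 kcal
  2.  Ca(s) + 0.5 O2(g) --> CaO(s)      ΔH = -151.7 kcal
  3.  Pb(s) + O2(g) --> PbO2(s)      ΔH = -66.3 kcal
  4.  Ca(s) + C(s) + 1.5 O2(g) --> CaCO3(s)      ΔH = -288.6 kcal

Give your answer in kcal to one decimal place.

ΔH = -70.6 kcal

eq. 1: not needed.
eq. 2 reversed: +151.7 kcal
eq. 3 reversed: +66.3 kcal
eq. 4 as written: -288.6 kcal
ΔH = (-1)·(-151.7) + (-1)·(-66.3) + (1)·(-288.6) = -70.6 kcal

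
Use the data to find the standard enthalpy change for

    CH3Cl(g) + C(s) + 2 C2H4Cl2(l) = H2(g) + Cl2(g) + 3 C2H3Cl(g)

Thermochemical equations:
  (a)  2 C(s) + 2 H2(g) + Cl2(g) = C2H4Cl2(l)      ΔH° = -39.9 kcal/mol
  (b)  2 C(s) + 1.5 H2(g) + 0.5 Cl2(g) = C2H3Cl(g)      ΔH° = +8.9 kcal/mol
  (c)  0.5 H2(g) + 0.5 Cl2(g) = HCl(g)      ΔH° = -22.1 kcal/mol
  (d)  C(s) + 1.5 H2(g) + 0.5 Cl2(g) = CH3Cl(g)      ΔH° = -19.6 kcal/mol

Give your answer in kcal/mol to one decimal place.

(a) reversed and × 2: (-2)·(-39.9) = +79.8 kcal/mol
(b) × 3: (3)·(+8.9) = +26.7 kcal/mol
(c): not needed.
(d) reversed: +19.6 kcal/mol
Summing the manipulated equations, ΔH° = (+79.8) + (+26.7) + (+19.6) = 126.1 kcal/mol

ΔH° = 126.1 kcal/mol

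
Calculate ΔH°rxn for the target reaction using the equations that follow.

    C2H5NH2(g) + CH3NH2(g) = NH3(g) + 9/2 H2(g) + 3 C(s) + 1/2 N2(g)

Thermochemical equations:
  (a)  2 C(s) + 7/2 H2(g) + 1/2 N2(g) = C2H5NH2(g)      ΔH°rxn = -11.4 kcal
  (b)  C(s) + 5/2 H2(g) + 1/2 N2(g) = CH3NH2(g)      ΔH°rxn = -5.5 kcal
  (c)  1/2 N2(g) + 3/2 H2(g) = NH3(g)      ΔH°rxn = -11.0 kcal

(a) reversed (reverse to put C2H5NH2(g) on the reactant side): +11.4 kcal
(b) reversed (CH3NH2(g) must end up as a reactant): +5.5 kcal
(c) as written (NH3(g) already on the product side): -11.0 kcal
Combining the equations, ΔH°rxn = (-1)·(-11.4) + (-1)·(-5.5) + (1)·(-11.0) = 5.9 kcal

ΔH°rxn = 5.9 kcal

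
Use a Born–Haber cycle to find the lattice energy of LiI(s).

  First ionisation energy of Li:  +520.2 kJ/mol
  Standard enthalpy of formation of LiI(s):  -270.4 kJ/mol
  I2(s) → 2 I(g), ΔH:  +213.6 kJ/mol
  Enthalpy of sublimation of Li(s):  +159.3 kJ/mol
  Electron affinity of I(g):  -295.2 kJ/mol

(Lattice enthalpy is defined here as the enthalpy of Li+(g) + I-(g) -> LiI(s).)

U = -761.5 kJ/mol

ΔHf° = 1·ΔHsub + 1·(ΣIE) + 1/2·D(I2) + 1·EA + U
-270.4 = 1·(+159.3) + 1·(+520.2) + 1/2·(+213.6) + 1·(-295.2) + U
U = -270.4 − (+491.1) = -761.5 kJ/mol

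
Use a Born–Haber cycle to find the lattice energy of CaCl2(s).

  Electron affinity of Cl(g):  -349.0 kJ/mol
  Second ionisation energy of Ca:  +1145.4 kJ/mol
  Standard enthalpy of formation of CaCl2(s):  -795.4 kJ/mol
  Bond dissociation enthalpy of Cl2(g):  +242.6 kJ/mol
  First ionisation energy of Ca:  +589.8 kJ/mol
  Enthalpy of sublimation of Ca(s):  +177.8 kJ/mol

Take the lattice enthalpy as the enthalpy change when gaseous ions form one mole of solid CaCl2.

ΔHf° = 1·ΔHsub + 1·(ΣIE) + 1·D(Cl2) + 2·EA + U
-795.4 = 1·(+177.8) + 1·(+1735.2) + 1·(+242.6) + 2·(-349.0) + U
U = -795.4 − (+1457.6) = -2253.0 kJ/mol

U = -2253.0 kJ/mol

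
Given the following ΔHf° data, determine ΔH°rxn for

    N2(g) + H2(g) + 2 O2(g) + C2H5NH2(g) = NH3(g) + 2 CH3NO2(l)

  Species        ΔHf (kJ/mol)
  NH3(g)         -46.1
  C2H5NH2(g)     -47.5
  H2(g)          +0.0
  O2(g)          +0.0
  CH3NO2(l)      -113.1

ΔH°rxn = -224.8 kJ/mol

Products: 1·(-46.1) + 2·(-113.1) = -272.3
Reactants: 1·(+0.0) + 1·(+0.0) + 2·(+0.0) + 1·(-47.5) = -47.5
ΔH°rxn = (-272.3) − (-47.5) = -224.8 kJ/mol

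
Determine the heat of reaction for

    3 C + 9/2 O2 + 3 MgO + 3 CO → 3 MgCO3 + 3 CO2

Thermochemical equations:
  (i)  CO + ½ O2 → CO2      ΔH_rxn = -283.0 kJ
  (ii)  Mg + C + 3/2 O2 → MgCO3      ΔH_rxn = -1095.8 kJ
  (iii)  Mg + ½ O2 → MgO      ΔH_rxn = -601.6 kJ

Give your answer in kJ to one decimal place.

(i) × 3: (3)·(-283.0) = -849.0 kJ
(ii) × 3: (3)·(-1095.8) = -3287.4 kJ
(iii) reversed and × 3: (-3)·(-601.6) = +1804.8 kJ
Since enthalpy is a state function, ΔH_rxn = (3)·(-283.0) + (3)·(-1095.8) + (-3)·(-601.6) = -2331.6 kJ

ΔH_rxn = -2331.6 kJ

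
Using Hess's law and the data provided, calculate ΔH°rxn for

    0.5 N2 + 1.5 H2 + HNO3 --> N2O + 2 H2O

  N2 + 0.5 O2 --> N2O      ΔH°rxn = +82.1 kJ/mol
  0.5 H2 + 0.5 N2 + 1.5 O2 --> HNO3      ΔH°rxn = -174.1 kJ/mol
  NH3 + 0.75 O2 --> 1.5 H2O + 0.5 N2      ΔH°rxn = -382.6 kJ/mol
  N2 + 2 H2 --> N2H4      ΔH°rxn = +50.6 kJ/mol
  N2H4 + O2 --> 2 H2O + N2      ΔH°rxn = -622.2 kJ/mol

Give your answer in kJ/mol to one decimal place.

ΔH°rxn = -315.4 kJ/mol

equation 1 as written (N2O already on the product side): +82.1 kJ/mol
equation 2 reversed (reverse to put HNO3 on the reactant side): +174.1 kJ/mol
equation 3: not needed (NH3 appears nowhere else).
equation 4 as written: +50.6 kJ/mol
equation 5 as written: -622.2 kJ/mol
Summing the manipulated equations, ΔH°rxn = (+82.1) + (+174.1) + (+50.6) + (-622.2) = -315.4 kJ/mol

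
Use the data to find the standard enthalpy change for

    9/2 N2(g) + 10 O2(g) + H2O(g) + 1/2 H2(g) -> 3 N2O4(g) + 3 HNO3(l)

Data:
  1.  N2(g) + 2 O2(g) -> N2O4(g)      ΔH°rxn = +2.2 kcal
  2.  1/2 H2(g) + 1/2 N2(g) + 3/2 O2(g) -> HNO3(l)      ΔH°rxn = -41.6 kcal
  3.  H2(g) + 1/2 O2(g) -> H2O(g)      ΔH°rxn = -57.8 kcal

eq. 1 × 3 (×3 to match 3 N2O4(g) in the target): (3)·(+2.2) = +6.6 kcal
eq. 2 × 3 (×3 to match 3 HNO3(l) in the target): (3)·(-41.6) = -124.8 kcal
eq. 3 reversed (reverse to put H2O(g) on the reactant side): +57.8 kcal
Since enthalpy is a state function, ΔH°rxn = (+6.6) + (-124.8) + (+57.8) = -60.4 kcal

ΔH°rxn = -60.4 kcal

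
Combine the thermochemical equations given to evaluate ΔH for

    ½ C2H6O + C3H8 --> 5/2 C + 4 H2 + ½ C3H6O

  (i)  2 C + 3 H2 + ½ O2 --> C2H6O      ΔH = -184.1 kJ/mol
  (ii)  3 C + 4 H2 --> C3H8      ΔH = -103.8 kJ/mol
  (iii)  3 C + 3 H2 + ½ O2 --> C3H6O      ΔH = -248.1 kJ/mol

(i) reversed and × 1/2: (-1/2)·(-184.1) = +92.05 kJ/mol
(ii) reversed: +103.8 kJ/mol
(iii) × 1/2: (1/2)·(-248.1) = -124.05 kJ/mol
Summing the manipulated equations, ΔH = (+92.05) + (+103.8) + (-124.05) = 71.8 kJ/mol

ΔH = 71.8 kJ/mol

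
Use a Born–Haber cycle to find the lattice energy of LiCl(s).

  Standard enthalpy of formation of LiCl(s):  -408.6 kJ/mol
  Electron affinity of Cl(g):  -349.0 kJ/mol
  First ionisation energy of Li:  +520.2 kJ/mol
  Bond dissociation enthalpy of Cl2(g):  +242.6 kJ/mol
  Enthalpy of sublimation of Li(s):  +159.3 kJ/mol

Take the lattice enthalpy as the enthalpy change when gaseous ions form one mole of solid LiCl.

ΔHf° = 1·ΔHsub + 1·(ΣIE) + 1/2·D(Cl2) + 1·EA + U
-408.6 = 1·(+159.3) + 1·(+520.2) + 1/2·(+242.6) + 1·(-349.0) + U
U = -408.6 − (+451.8) = -860.4 kJ/mol

U = -860.4 kJ/mol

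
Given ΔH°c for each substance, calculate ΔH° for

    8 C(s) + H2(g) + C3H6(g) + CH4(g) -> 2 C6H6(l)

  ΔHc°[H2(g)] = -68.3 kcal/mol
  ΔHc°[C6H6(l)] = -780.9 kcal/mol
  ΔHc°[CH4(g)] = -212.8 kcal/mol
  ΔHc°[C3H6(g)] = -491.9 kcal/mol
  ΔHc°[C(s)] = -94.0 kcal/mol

With combustion enthalpies, reactants minus products:
= [8·(-94.0) + 1·(-68.3) + 1·(-491.9) + 1·(-212.8)] − [2·(-780.9)]
= 36.8 kcal/mol

ΔH° = 36.8 kcal/mol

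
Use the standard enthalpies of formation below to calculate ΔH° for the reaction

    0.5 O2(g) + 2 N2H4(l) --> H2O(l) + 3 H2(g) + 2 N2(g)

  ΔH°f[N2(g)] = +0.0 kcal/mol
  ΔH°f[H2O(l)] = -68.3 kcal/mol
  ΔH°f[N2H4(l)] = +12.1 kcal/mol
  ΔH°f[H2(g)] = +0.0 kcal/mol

ΔH°rxn = Σ nΔHf°(products) − Σ nΔHf°(reactants).
Products: 1·(-68.3) + 3·(+0.0) + 2·(+0.0) = -68.3
Reactants: 1/2·(+0.0) + 2·(+12.1) = +24.2
ΔH° = (-68.3) − (+24.2) = -92.5 kcal/mol

ΔH° = -92.5 kcal/mol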